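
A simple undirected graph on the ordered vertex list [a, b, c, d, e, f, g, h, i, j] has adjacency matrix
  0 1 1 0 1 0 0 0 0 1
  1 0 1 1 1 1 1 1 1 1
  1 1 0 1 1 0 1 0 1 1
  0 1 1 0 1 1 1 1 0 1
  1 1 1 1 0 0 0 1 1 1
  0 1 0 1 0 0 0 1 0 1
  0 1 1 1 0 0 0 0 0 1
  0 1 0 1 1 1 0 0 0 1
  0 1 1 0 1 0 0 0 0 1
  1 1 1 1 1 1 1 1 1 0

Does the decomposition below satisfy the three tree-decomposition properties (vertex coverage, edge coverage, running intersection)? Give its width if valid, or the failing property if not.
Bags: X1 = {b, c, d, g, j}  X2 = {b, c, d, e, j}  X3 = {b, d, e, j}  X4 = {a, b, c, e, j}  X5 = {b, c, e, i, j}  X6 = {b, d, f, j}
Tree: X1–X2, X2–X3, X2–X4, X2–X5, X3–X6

A tree decomposition must satisfy three properties: every vertex lies in some bag; for every edge, both endpoints lie together in some bag; and for every vertex, the bags containing it form a connected subtree. Here vertex h appears in no bag, so the decomposition is invalid.

No — vertex h appears in no bag.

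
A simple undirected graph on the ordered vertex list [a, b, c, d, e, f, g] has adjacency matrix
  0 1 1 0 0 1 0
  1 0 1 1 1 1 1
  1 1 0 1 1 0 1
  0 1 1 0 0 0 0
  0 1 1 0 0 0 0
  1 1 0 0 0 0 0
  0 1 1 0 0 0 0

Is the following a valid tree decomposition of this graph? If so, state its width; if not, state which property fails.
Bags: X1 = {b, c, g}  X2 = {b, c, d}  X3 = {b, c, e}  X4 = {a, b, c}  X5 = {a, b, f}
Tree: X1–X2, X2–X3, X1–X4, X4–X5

Checking the three conditions: (i) the bags cover all of {a, b, c, d, e, f, g}; (ii) for each edge, some bag contains both endpoints; (iii) the bags containing any fixed vertex form a subtree. All hold, so the decomposition is valid with width 3 − 1 = 2.

Yes; width 2.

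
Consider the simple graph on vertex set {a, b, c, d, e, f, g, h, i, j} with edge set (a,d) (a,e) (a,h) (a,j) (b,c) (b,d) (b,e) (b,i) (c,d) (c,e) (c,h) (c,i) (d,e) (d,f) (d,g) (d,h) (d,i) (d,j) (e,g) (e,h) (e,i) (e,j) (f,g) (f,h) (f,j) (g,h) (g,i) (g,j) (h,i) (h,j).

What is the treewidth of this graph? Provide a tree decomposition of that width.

Treewidth 4.
One optimal decomposition is:
Bags: B1 = {d, e, g, h, j}  B2 = {d, e, g, h, i}  B3 = {c, d, e, h, i}  B4 = {d, f, g, h, j}  B5 = {a, d, e, h, j}  B6 = {b, c, d, e, i}
Tree: B1–B2, B2–B3, B1–B4, B1–B5, B3–B6

The largest bag has 5 vertices, giving width 4; this decomposition certifies tw(G) ≤ 4. On the other hand G contains the 5-clique {d, e, g, h, j}. A clique must lie in a single bag of any decomposition, so no decomposition can have width below 4. Combining the bounds, tw(G) = 4.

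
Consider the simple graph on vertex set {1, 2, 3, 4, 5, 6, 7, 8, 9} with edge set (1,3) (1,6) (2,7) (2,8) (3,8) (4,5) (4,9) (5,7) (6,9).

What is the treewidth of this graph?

2

A width-2 tree decomposition is:
Bags: B1 = {2, 3, 8}  B2 = {2, 3, 7}  B3 = {3, 5, 7}  B4 = {3, 4, 5}  B5 = {3, 4, 9}  B6 = {3, 6, 9}  B7 = {1, 3, 6}
Tree: B1–B2, B2–B3, B3–B4, B4–B5, B5–B6, B6–B7
The largest bag has 3 vertices, giving width 2; this decomposition certifies tw(G) ≤ 2. The edges 3–8–2–7–5–4–9–6–1–3 form a cycle, so G is not a tree and its treewidth is at least 2. Therefore the treewidth is 2.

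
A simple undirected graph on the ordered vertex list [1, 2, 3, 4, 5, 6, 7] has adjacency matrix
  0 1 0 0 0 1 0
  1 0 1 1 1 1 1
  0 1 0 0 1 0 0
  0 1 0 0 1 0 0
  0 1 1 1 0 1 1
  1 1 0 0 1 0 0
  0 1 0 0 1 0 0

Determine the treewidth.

A width-2 tree decomposition is:
Bags: B1 = {2, 5, 6}  B2 = {2, 4, 5}  B3 = {2, 3, 5}  B4 = {2, 5, 7}  B5 = {1, 2, 6}
Tree: B1–B2, B2–B3, B1–B4, B1–B5
Every bag has size at most 3, so the width is 3 − 1 = 2 and tw(G) ≤ 2. On the other hand G contains the 3-clique {1, 2, 6}. A clique must lie in a single bag of any decomposition, so no decomposition can have width below 2. Therefore the treewidth is 2.

2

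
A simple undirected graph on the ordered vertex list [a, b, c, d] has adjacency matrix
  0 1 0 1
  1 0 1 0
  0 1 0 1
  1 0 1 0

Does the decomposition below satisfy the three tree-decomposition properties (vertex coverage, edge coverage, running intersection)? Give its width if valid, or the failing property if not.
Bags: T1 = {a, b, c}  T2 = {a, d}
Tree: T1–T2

No — edge (c,d) lies in no bag.

A tree decomposition must satisfy three properties: every vertex lies in some bag; for every edge, both endpoints lie together in some bag; and for every vertex, the bags containing it form a connected subtree. Here edge (c,d) lies in no bag, so the decomposition is invalid.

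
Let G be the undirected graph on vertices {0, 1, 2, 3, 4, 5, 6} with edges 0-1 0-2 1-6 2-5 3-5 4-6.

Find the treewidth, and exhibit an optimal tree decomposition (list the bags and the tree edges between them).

Treewidth 1.
One optimal decomposition is:
Bags: B1 = {3, 5}  B2 = {2, 5}  B3 = {0, 2}  B4 = {0, 1}  B5 = {1, 6}  B6 = {4, 6}
Tree: B1–B2, B2–B3, B3–B4, B4–B5, B5–B6

The largest bag has 2 vertices, giving width 1; this decomposition certifies tw(G) ≤ 1. Any graph with an edge has treewidth ≥ 1, and G has the edge 3–5. The upper and lower bounds meet at 1, so that is the treewidth.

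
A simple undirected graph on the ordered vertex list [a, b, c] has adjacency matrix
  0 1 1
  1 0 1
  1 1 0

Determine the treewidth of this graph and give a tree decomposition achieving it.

Treewidth 2.
One optimal decomposition is:
Bags: B1 = {a, b, c}
Tree: (single bag)

A single bag containing all 3 vertices is trivially a valid decomposition of width 2. On the other hand G contains the 3-clique {a, b, c}. A clique must lie in a single bag of any decomposition, so no decomposition can have width below 2. Therefore the treewidth is 2.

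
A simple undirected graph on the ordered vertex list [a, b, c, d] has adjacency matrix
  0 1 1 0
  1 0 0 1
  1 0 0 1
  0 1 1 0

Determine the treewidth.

A width-2 tree decomposition is:
Bags: B1 = {a, c, d}  B2 = {a, b, d}
Tree: B1–B2
Each bag holds 3 vertices, so the decomposition has width 2, which upper-bounds the treewidth. The edges d–c–a–b–d form a cycle, so G is not a tree and its treewidth is at least 2. Hence tw(G) = 2 exactly.

2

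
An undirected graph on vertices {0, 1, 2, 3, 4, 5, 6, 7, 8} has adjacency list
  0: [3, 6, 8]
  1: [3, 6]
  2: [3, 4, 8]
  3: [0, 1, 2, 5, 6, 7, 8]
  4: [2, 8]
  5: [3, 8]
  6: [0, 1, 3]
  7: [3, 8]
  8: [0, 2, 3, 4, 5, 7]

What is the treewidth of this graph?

2

A width-2 tree decomposition is:
Bags: B1 = {3, 5, 8}  B2 = {2, 3, 8}  B3 = {2, 4, 8}  B4 = {0, 3, 8}  B5 = {3, 7, 8}  B6 = {0, 3, 6}  B7 = {1, 3, 6}
Tree: B1–B2, B2–B3, B2–B4, B1–B5, B4–B6, B6–B7
Every bag has size at most 3, so the width is 3 − 1 = 2 and tw(G) ≤ 2. On the other hand G contains the 3-clique {0, 3, 8}. A clique must lie in a single bag of any decomposition, so no decomposition can have width below 2. Combining the bounds, tw(G) = 2.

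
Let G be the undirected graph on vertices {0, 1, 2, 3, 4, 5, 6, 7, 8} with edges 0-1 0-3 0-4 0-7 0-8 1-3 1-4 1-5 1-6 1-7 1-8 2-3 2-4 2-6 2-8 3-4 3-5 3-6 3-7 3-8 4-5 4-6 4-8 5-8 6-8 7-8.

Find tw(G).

4

A width-4 tree decomposition is:
Bags: B1 = {0, 1, 3, 4, 8}  B2 = {1, 3, 4, 5, 8}  B3 = {0, 1, 3, 7, 8}  B4 = {1, 3, 4, 6, 8}  B5 = {2, 3, 4, 6, 8}
Tree: B1–B2, B1–B3, B2–B4, B4–B5
The largest bag has 5 vertices, giving width 4; this decomposition certifies tw(G) ≤ 4. On the other hand G contains the 5-clique {0, 1, 3, 4, 8}. A clique must lie in a single bag of any decomposition, so no decomposition can have width below 4. Therefore the treewidth is 4.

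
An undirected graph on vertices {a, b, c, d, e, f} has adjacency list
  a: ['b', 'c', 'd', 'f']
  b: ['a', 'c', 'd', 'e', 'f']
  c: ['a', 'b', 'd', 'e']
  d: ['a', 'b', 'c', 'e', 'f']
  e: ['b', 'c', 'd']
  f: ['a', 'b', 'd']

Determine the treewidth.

3

A width-3 tree decomposition is:
Bags: B1 = {a, b, d, f}  B2 = {a, b, c, d}  B3 = {b, c, d, e}
Tree: B1–B2, B2–B3
Each bag holds 4 vertices, so the decomposition has width 3, which upper-bounds the treewidth. Conversely, {b, c, d, e} is a clique of size 4, and the vertices of any clique must share a bag in every tree decomposition; so some bag has ≥ 4 vertices and tw(G) ≥ 3. The upper and lower bounds meet at 3, so that is the treewidth.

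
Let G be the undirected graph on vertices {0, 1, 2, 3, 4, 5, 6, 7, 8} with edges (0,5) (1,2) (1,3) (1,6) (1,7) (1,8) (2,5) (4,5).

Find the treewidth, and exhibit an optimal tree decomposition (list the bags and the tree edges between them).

Each bag holds 2 vertices, so the decomposition has width 1, which upper-bounds the treewidth. G has an edge, so its treewidth is at least 1. Therefore the treewidth is 1.

Treewidth 1.
One optimal decomposition is:
Bags: B1 = {2, 5}  B2 = {1, 2}  B3 = {1, 3}  B4 = {0, 5}  B5 = {4, 5}  B6 = {1, 6}  B7 = {1, 7}  B8 = {1, 8}
Tree: B1–B2, B2–B3, B1–B4, B1–B5, B2–B6, B6–B7, B7–B8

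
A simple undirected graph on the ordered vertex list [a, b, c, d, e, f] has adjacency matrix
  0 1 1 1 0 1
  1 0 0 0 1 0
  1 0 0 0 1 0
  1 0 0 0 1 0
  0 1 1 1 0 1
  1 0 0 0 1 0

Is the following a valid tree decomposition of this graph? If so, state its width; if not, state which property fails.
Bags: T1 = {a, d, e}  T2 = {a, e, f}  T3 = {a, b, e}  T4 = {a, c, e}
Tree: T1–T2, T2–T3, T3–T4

Yes; width 2.

Every vertex of G appears in some bag (union = {a, b, c, d, e, f}); every edge is covered by a bag; and for each vertex v the set of bags containing v is connected in the bag tree. The decomposition is therefore valid. The largest bag has 3 vertices, so the width is 2.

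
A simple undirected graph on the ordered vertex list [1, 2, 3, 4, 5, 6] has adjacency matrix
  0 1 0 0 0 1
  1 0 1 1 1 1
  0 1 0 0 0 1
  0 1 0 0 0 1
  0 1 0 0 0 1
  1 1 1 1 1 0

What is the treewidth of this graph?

2

A width-2 tree decomposition is:
Bags: B1 = {2, 4, 6}  B2 = {1, 2, 6}  B3 = {2, 3, 6}  B4 = {2, 5, 6}
Tree: B1–B2, B2–B3, B3–B4
Every bag has size at most 3, so the width is 3 − 1 = 2 and tw(G) ≤ 2. On the other hand G contains the 3-clique {1, 2, 6}. A clique must lie in a single bag of any decomposition, so no decomposition can have width below 2. Combining the bounds, tw(G) = 2.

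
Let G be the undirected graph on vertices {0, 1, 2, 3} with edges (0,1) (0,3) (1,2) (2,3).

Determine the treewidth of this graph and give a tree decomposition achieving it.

Each bag holds 3 vertices, so the decomposition has width 2, which upper-bounds the treewidth. For the lower bound, G contains the cycle 0–1–2–3–0, so G is not a forest; only forests have treewidth ≤ 1, hence tw(G) ≥ 2. The upper and lower bounds meet at 2, so that is the treewidth.

Treewidth 2.
One such decomposition:
Bags: B1 = {0, 1, 2}  B2 = {0, 2, 3}
Tree: B1–B2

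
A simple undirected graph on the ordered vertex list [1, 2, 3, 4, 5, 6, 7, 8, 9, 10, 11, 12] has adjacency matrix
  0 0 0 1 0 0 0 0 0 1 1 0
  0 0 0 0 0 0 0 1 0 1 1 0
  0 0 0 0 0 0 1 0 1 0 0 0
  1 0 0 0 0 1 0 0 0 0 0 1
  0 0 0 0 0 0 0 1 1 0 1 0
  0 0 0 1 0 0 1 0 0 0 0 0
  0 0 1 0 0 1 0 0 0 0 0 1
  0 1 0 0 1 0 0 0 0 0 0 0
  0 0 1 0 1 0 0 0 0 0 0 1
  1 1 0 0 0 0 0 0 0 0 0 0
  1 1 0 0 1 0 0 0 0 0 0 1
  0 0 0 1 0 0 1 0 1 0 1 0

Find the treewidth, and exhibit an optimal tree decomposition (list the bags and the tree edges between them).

Each bag holds 4 vertices, so the decomposition has width 3, which upper-bounds the treewidth. For the lower bound: the 4 vertex sets {3,6,7}, {4}, {12}, {1,5,9,11} are disjoint, each induces a connected subgraph, and every pair is joined by at least one edge of G. Contracting each set to a single vertex therefore yields K_{4} as a minor, and since treewidth is minor-monotone, tw(G) ≥ tw(K_{4}) = 3. The upper and lower bounds meet at 3, so that is the treewidth.

Treewidth 3.
One such decomposition:
Bags: B1 = {3, 4, 6, 7}  B2 = {3, 4, 7, 12}  B3 = {3, 4, 9, 12}  B4 = {1, 4, 9, 12}  B5 = {1, 9, 11, 12}  B6 = {1, 5, 9, 11}  B7 = {1, 5, 10, 11}  B8 = {2, 5, 10, 11}  B9 = {2, 5, 8, 10}
Tree: B1–B2, B2–B3, B3–B4, B4–B5, B5–B6, B6–B7, B7–B8, B8–B9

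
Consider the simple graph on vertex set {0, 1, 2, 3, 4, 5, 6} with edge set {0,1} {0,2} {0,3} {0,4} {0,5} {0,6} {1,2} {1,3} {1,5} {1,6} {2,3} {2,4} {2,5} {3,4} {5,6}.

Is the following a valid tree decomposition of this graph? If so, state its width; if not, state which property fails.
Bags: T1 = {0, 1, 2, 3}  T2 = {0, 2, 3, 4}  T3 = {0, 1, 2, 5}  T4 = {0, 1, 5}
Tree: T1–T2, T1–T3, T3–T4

No — vertex 6 appears in no bag.

A tree decomposition must satisfy three properties: every vertex lies in some bag; for every edge, both endpoints lie together in some bag; and for every vertex, the bags containing it form a connected subtree. Here vertex 6 appears in no bag, so the decomposition is invalid.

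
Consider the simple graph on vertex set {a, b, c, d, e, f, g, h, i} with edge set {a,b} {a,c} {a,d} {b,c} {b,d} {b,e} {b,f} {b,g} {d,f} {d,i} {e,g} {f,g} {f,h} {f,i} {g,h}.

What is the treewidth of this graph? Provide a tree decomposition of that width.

Treewidth 2.
One such decomposition:
Bags: B1 = {a, b, c}  B2 = {a, b, d}  B3 = {b, d, f}  B4 = {b, f, g}  B5 = {b, e, g}  B6 = {d, f, i}  B7 = {f, g, h}
Tree: B1–B2, B2–B3, B3–B4, B4–B5, B3–B6, B4–B7

The largest bag has 3 vertices, giving width 2; this decomposition certifies tw(G) ≤ 2. On the other hand G contains the 3-clique {f, g, h}. A clique must lie in a single bag of any decomposition, so no decomposition can have width below 2. The upper and lower bounds meet at 2, so that is the treewidth.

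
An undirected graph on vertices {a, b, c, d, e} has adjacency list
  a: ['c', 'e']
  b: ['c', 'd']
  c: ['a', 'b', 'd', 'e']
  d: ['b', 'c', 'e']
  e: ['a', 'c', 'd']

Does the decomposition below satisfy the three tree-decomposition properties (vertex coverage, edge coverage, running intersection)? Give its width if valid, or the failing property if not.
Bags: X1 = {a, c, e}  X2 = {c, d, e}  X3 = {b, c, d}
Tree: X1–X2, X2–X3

Yes; width 2.

Vertex coverage: the bags together contain {a, b, c, d, e}, the full vertex set. Edge coverage: each edge of G has both endpoints in at least one bag. Running intersection: for every vertex, the bags containing it form a connected subtree. All three properties hold, so this is a valid tree decomposition of width max|bag| − 1 = 2, and hence tw(G) ≤ 2.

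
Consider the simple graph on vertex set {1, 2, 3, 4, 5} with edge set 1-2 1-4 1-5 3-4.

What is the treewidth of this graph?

A width-1 tree decomposition is:
Bags: B1 = {3, 4}  B2 = {1, 4}  B3 = {1, 2}  B4 = {1, 5}
Tree: B1–B2, B2–B3, B2–B4
The largest bag has 2 vertices, giving width 1; this decomposition certifies tw(G) ≤ 1. Any graph with an edge has treewidth ≥ 1, and G has the edge 4–3. Combining the bounds, tw(G) = 1.

1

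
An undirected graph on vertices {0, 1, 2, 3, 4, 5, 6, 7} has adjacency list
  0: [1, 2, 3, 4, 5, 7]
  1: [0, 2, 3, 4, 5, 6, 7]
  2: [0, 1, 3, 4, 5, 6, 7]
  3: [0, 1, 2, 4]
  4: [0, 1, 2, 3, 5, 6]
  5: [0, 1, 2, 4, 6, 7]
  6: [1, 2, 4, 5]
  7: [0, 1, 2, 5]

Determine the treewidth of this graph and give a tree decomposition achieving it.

Treewidth 4.
One such decomposition:
Bags: B1 = {1, 2, 4, 5, 6}  B2 = {0, 1, 2, 4, 5}  B3 = {0, 1, 2, 3, 4}  B4 = {0, 1, 2, 5, 7}
Tree: B1–B2, B2–B3, B2–B4

The largest bag has 5 vertices, giving width 4; this decomposition certifies tw(G) ≤ 4. Conversely, {0, 1, 2, 3, 4} is a clique of size 5, and the vertices of any clique must share a bag in every tree decomposition; so some bag has ≥ 5 vertices and tw(G) ≥ 4. Therefore the treewidth is 4.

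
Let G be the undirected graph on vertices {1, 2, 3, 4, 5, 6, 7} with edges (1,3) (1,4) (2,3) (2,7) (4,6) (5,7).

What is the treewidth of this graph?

1

A width-1 tree decomposition is:
Bags: B1 = {5, 7}  B2 = {2, 7}  B3 = {2, 3}  B4 = {1, 3}  B5 = {1, 4}  B6 = {4, 6}
Tree: B1–B2, B2–B3, B3–B4, B4–B5, B5–B6
The largest bag has 2 vertices, giving width 1; this decomposition certifies tw(G) ≤ 1. Since G has at least one edge (e.g. 5–7), it is not an edgeless graph, so tw(G) ≥ 1. Hence tw(G) = 1 exactly.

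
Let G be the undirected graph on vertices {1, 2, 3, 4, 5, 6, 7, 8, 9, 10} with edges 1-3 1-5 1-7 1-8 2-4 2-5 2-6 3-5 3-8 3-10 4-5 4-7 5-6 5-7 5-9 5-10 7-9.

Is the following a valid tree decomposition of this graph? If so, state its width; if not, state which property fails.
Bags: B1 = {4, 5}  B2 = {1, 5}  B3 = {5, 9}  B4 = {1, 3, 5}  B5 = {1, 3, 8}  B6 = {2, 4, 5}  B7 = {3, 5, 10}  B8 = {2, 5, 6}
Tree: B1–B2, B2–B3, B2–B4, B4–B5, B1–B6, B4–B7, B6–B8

No — vertex 7 appears in no bag.

A tree decomposition must satisfy three properties: every vertex lies in some bag; for every edge, both endpoints lie together in some bag; and for every vertex, the bags containing it form a connected subtree. Here vertex 7 appears in no bag, so the decomposition is invalid.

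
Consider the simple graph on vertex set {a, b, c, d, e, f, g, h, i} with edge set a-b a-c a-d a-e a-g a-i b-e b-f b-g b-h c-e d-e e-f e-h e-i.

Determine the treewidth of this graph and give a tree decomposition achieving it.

Each bag holds 3 vertices, so the decomposition has width 2, which upper-bounds the treewidth. For the lower bound, the 3 vertices {a, b, g} are pairwise adjacent, and any tree decomposition puts a clique entirely inside one bag — forcing width ≥ 2. Combining the bounds, tw(G) = 2.

Treewidth 2.
One optimal decomposition is:
Bags: B1 = {a, b, e}  B2 = {b, e, h}  B3 = {a, e, i}  B4 = {a, d, e}  B5 = {a, b, g}  B6 = {a, c, e}  B7 = {b, e, f}
Tree: B1–B2, B1–B3, B1–B4, B1–B5, B1–B6, B2–B7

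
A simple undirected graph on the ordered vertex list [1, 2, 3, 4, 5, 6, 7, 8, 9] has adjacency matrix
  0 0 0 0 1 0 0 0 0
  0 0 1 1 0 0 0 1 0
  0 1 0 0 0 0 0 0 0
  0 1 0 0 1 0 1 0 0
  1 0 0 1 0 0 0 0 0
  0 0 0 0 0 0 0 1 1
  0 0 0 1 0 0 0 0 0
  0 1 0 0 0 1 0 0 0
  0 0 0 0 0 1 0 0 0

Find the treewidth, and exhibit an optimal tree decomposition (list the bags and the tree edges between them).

Treewidth 1.
One such decomposition:
Bags: B1 = {2, 8}  B2 = {2, 4}  B3 = {2, 3}  B4 = {4, 5}  B5 = {6, 8}  B6 = {6, 9}  B7 = {4, 7}  B8 = {1, 5}
Tree: B1–B2, B1–B3, B2–B4, B1–B5, B5–B6, B4–B7, B4–B8

The largest bag has 2 vertices, giving width 1; this decomposition certifies tw(G) ≤ 1. Any graph with an edge has treewidth ≥ 1, and G has the edge 2–8. Therefore the treewidth is 1.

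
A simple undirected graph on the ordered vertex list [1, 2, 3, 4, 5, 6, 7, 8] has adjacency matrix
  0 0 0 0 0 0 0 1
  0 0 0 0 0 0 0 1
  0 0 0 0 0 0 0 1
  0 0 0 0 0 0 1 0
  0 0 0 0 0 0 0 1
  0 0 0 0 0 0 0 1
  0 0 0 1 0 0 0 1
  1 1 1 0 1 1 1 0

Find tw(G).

A width-1 tree decomposition is:
Bags: B1 = {7, 8}  B2 = {6, 8}  B3 = {3, 8}  B4 = {1, 8}  B5 = {4, 7}  B6 = {2, 8}  B7 = {5, 8}
Tree: B1–B2, B1–B3, B3–B4, B1–B5, B2–B6, B4–B7
The largest bag has 2 vertices, giving width 1; this decomposition certifies tw(G) ≤ 1. G has an edge, so its treewidth is at least 1. Combining the bounds, tw(G) = 1.

1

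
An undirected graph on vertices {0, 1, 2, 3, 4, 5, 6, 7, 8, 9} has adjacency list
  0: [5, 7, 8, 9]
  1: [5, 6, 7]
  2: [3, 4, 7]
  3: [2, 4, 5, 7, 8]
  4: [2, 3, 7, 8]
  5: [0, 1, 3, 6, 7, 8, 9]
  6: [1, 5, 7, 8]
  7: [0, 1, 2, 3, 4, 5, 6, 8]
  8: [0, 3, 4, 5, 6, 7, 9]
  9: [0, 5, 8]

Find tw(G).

A width-3 tree decomposition is:
Bags: B1 = {5, 6, 7, 8}  B2 = {0, 5, 7, 8}  B3 = {0, 5, 8, 9}  B4 = {3, 5, 7, 8}  B5 = {3, 4, 7, 8}  B6 = {1, 5, 6, 7}  B7 = {2, 3, 4, 7}
Tree: B1–B2, B2–B3, B2–B4, B4–B5, B1–B6, B5–B7
Each bag holds 4 vertices, so the decomposition has width 3, which upper-bounds the treewidth. On the other hand G contains the 4-clique {0, 5, 8, 9}. A clique must lie in a single bag of any decomposition, so no decomposition can have width below 3. Combining the bounds, tw(G) = 3.

3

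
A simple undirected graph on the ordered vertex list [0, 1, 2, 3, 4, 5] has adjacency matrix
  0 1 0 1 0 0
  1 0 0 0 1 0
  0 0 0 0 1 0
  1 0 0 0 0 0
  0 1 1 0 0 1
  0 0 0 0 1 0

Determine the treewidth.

1

A width-1 tree decomposition is:
Bags: B1 = {2, 4}  B2 = {1, 4}  B3 = {0, 1}  B4 = {0, 3}  B5 = {4, 5}
Tree: B1–B2, B2–B3, B3–B4, B2–B5
The largest bag has 2 vertices, giving width 1; this decomposition certifies tw(G) ≤ 1. Since G has at least one edge (e.g. 2–4), it is not an edgeless graph, so tw(G) ≥ 1. The upper and lower bounds meet at 1, so that is the treewidth.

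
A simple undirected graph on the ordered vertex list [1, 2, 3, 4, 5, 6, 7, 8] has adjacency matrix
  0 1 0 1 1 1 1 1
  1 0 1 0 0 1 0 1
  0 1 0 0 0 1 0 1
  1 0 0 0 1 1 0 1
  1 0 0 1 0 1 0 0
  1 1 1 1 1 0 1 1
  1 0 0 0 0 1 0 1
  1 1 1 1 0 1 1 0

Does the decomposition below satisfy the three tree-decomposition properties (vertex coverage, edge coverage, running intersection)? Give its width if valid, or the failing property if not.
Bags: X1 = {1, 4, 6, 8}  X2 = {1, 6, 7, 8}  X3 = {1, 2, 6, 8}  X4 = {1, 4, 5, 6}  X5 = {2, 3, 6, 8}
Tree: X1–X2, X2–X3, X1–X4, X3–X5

Every vertex of G appears in some bag (union = {1, 2, 3, 4, 5, 6, 7, 8}); every edge is covered by a bag; and for each vertex v the set of bags containing v is connected in the bag tree. The decomposition is therefore valid. The largest bag has 4 vertices, so the width is 3.

Yes; width 3.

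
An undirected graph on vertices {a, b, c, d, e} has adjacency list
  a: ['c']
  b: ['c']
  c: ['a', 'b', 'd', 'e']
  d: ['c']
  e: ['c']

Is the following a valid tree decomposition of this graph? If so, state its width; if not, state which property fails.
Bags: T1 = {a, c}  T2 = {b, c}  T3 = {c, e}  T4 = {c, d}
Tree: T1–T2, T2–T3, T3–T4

Yes; width 1.

Vertex coverage: the bags together contain {a, b, c, d, e}, the full vertex set. Edge coverage: each edge of G has both endpoints in at least one bag. Running intersection: for every vertex, the bags containing it form a connected subtree. All three properties hold, so this is a valid tree decomposition of width max|bag| − 1 = 1, and hence tw(G) ≤ 1.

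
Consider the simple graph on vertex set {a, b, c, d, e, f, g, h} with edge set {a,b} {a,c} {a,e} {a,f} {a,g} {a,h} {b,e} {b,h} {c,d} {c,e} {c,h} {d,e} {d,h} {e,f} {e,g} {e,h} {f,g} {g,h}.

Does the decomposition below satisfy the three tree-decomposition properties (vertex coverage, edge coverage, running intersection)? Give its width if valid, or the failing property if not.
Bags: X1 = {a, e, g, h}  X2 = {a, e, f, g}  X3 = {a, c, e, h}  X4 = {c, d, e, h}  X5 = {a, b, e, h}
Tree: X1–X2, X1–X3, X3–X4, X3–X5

Yes; width 3.

Checking the three conditions: (i) the bags cover all of {a, b, c, d, e, f, g, h}; (ii) for each edge, some bag contains both endpoints; (iii) the bags containing any fixed vertex form a subtree. All hold, so the decomposition is valid with width 4 − 1 = 3.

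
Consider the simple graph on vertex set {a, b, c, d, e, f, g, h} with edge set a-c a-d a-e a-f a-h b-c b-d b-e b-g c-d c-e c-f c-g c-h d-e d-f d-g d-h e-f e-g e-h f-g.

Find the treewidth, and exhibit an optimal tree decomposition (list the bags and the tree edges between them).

Treewidth 4.
Bags: B1 = {a, c, d, e, f}  B2 = {c, d, e, f, g}  B3 = {b, c, d, e, g}  B4 = {a, c, d, e, h}
Tree: B1–B2, B2–B3, B1–B4

Each bag holds 5 vertices, so the decomposition has width 4, which upper-bounds the treewidth. Conversely, {a, c, d, e, h} is a clique of size 5, and the vertices of any clique must share a bag in every tree decomposition; so some bag has ≥ 5 vertices and tw(G) ≥ 4. Hence tw(G) = 4 exactly.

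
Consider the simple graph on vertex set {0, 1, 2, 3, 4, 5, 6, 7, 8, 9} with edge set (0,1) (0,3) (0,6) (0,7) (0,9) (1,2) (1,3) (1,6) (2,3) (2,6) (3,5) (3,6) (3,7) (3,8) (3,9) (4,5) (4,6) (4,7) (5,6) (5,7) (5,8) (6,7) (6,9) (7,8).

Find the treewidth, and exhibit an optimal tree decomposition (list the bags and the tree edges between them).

Every bag has size at most 4, so the width is 4 − 1 = 3 and tw(G) ≤ 3. For the lower bound, the 4 vertices {3, 5, 7, 8} are pairwise adjacent, and any tree decomposition puts a clique entirely inside one bag — forcing width ≥ 3. Therefore the treewidth is 3.

Treewidth 3.
Bags: B1 = {3, 5, 7, 8}  B2 = {3, 5, 6, 7}  B3 = {0, 3, 6, 7}  B4 = {0, 1, 3, 6}  B5 = {1, 2, 3, 6}  B6 = {4, 5, 6, 7}  B7 = {0, 3, 6, 9}
Tree: B1–B2, B2–B3, B3–B4, B4–B5, B2–B6, B4–B7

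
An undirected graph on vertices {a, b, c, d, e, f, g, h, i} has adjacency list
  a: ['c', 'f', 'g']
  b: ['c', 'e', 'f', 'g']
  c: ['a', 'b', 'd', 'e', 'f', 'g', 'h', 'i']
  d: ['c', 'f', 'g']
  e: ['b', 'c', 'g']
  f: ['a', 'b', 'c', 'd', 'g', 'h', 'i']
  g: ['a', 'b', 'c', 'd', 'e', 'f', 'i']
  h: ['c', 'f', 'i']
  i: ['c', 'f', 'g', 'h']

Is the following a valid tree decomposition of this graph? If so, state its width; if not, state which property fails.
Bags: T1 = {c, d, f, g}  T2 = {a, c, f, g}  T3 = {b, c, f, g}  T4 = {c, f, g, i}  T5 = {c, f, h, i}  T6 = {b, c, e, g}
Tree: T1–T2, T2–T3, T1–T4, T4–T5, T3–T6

Yes; width 3.

Every vertex of G appears in some bag (union = {a, b, c, d, e, f, g, h, i}); every edge is covered by a bag; and for each vertex v the set of bags containing v is connected in the bag tree. The decomposition is therefore valid. The largest bag has 4 vertices, so the width is 3.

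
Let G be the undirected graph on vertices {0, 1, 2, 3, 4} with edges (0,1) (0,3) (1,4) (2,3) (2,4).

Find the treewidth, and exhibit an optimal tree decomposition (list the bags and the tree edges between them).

Treewidth 2.
Bags: B1 = {2, 3, 4}  B2 = {0, 3, 4}  B3 = {0, 1, 4}
Tree: B1–B2, B2–B3

The largest bag has 3 vertices, giving width 2; this decomposition certifies tw(G) ≤ 2. For the lower bound, G contains the cycle 4–2–3–0–1–4, so G is not a forest; only forests have treewidth ≤ 1, hence tw(G) ≥ 2. Hence tw(G) = 2 exactly.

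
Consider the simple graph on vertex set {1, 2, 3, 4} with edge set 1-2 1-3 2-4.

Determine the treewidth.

A width-1 tree decomposition is:
Bags: B1 = {2, 4}  B2 = {1, 2}  B3 = {1, 3}
Tree: B1–B2, B2–B3
Every bag has size at most 2, so the width is 2 − 1 = 1 and tw(G) ≤ 1. Any graph with an edge has treewidth ≥ 1, and G has the edge 4–2. Combining the bounds, tw(G) = 1.

1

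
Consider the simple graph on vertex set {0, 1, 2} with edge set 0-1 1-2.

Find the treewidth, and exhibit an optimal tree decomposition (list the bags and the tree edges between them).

The largest bag has 2 vertices, giving width 1; this decomposition certifies tw(G) ≤ 1. Any graph with an edge has treewidth ≥ 1, and G has the edge 1–0. Hence tw(G) = 1 exactly.

Treewidth 1.
Bags: B1 = {0, 1}  B2 = {1, 2}
Tree: B1–B2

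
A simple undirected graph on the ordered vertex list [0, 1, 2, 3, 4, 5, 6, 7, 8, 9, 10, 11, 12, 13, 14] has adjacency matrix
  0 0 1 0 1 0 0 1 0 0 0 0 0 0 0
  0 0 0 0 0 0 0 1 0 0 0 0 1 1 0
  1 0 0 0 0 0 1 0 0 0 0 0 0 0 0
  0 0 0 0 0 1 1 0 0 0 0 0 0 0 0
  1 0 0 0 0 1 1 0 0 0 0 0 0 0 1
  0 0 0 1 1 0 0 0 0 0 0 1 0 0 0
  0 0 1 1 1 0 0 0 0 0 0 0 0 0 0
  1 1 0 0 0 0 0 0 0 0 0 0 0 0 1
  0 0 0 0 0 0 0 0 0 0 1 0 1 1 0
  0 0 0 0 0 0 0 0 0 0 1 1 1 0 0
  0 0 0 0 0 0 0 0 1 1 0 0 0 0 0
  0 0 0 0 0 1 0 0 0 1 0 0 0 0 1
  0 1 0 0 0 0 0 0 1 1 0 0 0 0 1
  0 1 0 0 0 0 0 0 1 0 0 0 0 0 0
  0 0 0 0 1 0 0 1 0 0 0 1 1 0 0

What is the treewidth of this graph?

A width-3 tree decomposition is:
Bags: B1 = {1, 8, 10, 13}  B2 = {1, 8, 10, 12}  B3 = {1, 9, 10, 12}  B4 = {1, 7, 9, 12}  B5 = {7, 9, 12, 14}  B6 = {7, 9, 11, 14}  B7 = {0, 7, 11, 14}  B8 = {0, 4, 11, 14}  B9 = {0, 4, 5, 11}  B10 = {0, 2, 4, 5}  B11 = {2, 4, 5, 6}  B12 = {2, 3, 5, 6}
Tree: B1–B2, B2–B3, B3–B4, B4–B5, B5–B6, B6–B7, B7–B8, B8–B9, B9–B10, B10–B11, B11–B12
Each bag holds 4 vertices, so the decomposition has width 3, which upper-bounds the treewidth. For the lower bound: the 4 vertex sets {8,10,13}, {1}, {12}, {7,9,11,14} are disjoint, each induces a connected subgraph, and every pair is joined by at least one edge of G. Contracting each set to a single vertex therefore yields K_{4} as a minor, and since treewidth is minor-monotone, tw(G) ≥ tw(K_{4}) = 3. Therefore the treewidth is 3.

3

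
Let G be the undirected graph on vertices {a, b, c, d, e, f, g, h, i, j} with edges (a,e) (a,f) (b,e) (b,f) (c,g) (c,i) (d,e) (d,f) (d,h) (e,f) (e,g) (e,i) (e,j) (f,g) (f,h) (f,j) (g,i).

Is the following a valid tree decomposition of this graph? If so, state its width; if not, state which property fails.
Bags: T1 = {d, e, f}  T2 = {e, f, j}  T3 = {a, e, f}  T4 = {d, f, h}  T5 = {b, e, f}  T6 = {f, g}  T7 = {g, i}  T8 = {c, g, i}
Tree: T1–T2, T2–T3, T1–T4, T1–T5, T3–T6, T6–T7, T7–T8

No — edge (e,g) lies in no bag.

A tree decomposition must satisfy three properties: every vertex lies in some bag; for every edge, both endpoints lie together in some bag; and for every vertex, the bags containing it form a connected subtree. Here edge (e,g) lies in no bag, so the decomposition is invalid.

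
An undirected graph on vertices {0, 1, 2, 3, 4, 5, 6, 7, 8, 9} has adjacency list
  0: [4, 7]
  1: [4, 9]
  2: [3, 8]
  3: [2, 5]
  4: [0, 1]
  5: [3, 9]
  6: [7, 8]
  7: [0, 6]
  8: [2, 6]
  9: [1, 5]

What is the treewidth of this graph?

A width-2 tree decomposition is:
Bags: B1 = {1, 4, 9}  B2 = {0, 4, 9}  B3 = {0, 7, 9}  B4 = {6, 7, 9}  B5 = {6, 8, 9}  B6 = {2, 8, 9}  B7 = {2, 3, 9}  B8 = {3, 5, 9}
Tree: B1–B2, B2–B3, B3–B4, B4–B5, B5–B6, B6–B7, B7–B8
Each bag holds 3 vertices, so the decomposition has width 2, which upper-bounds the treewidth. Since 9–1–4–0–7–6–8–2–3–5–9 is a cycle in G, G is not acyclic. Forests are exactly the graphs of treewidth ≤ 1, so tw(G) ≥ 2. Hence tw(G) = 2 exactly.

2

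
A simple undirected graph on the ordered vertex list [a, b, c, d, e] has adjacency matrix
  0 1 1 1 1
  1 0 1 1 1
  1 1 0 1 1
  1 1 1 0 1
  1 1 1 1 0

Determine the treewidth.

A width-4 tree decomposition is:
Bags: B1 = {a, b, c, d, e}
Tree: (single bag)
With just one bag of size 5, the width is 5 − 1 = 4, so tw(G) ≤ 4. Conversely, {a, b, c, d, e} is a clique of size 5, and the vertices of any clique must share a bag in every tree decomposition; so some bag has ≥ 5 vertices and tw(G) ≥ 4. Hence tw(G) = 4 exactly.

4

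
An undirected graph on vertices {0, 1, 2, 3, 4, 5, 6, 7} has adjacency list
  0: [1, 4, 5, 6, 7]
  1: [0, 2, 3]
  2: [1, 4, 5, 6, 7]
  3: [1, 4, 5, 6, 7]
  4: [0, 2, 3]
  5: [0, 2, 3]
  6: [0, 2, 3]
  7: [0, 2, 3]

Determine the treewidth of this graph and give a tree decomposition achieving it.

Every bag has size at most 4, so the width is 4 − 1 = 3 and tw(G) ≤ 3. For the lower bound: the 4 vertex sets {0,4}, {2,5}, {3}, {6} are disjoint, each induces a connected subgraph, and every pair is joined by at least one edge of G. Contracting each set to a single vertex therefore yields K_{4} as a minor, and since treewidth is minor-monotone, tw(G) ≥ tw(K_{4}) = 3. Therefore the treewidth is 3.

Treewidth 3.
One optimal decomposition is:
Bags: B1 = {0, 2, 3, 4}  B2 = {0, 2, 3, 5}  B3 = {0, 2, 3, 6}  B4 = {0, 2, 3, 7}  B5 = {0, 1, 2, 3}
Tree: B1–B2, B2–B3, B3–B4, B4–B5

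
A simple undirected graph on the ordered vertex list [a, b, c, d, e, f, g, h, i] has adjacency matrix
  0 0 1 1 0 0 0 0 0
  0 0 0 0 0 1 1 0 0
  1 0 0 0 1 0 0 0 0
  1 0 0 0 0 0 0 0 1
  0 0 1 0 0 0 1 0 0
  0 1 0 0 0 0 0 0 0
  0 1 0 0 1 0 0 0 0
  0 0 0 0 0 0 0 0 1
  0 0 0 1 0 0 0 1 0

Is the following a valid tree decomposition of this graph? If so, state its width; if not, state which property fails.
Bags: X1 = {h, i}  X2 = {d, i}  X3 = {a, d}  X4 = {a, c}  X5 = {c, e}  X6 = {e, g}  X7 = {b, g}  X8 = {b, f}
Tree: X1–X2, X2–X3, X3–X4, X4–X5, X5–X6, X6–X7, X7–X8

Every vertex of G appears in some bag (union = {a, b, c, d, e, f, g, h, i}); every edge is covered by a bag; and for each vertex v the set of bags containing v is connected in the bag tree. The decomposition is therefore valid. The largest bag has 2 vertices, so the width is 1.

Yes; width 1.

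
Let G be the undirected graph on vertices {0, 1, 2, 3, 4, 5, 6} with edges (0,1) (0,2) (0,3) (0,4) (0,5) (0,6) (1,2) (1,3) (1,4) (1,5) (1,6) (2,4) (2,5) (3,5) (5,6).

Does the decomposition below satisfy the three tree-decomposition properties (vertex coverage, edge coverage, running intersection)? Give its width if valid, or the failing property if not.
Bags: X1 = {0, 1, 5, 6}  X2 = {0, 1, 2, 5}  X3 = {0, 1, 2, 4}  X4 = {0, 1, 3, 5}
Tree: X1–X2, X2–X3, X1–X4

Checking the three conditions: (i) the bags cover all of {0, 1, 2, 3, 4, 5, 6}; (ii) for each edge, some bag contains both endpoints; (iii) the bags containing any fixed vertex form a subtree. All hold, so the decomposition is valid with width 4 − 1 = 3.

Yes; width 3.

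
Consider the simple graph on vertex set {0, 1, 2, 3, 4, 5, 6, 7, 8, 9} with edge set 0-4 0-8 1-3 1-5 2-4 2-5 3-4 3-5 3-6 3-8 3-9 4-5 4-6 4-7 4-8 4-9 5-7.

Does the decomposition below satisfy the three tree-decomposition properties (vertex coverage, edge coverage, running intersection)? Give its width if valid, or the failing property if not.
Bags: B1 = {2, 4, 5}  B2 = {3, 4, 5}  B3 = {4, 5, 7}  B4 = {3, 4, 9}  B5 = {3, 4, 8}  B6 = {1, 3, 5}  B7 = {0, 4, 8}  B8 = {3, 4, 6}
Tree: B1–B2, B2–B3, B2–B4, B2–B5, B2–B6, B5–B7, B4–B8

Yes; width 2.

Checking the three conditions: (i) the bags cover all of {0, 1, 2, 3, 4, 5, 6, 7, 8, 9}; (ii) for each edge, some bag contains both endpoints; (iii) the bags containing any fixed vertex form a subtree. All hold, so the decomposition is valid with width 3 − 1 = 2.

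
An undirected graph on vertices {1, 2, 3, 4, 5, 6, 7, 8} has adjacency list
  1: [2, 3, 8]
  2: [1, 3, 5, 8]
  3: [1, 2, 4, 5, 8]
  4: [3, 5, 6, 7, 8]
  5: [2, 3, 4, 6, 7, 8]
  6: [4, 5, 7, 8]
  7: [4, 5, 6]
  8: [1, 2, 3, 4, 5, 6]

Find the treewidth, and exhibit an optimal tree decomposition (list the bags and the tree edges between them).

Every bag has size at most 4, so the width is 4 − 1 = 3 and tw(G) ≤ 3. For the lower bound, the 4 vertices {1, 2, 3, 8} are pairwise adjacent, and any tree decomposition puts a clique entirely inside one bag — forcing width ≥ 3. Combining the bounds, tw(G) = 3.

Treewidth 3.
One such decomposition:
Bags: B1 = {4, 5, 6, 8}  B2 = {4, 5, 6, 7}  B3 = {3, 4, 5, 8}  B4 = {2, 3, 5, 8}  B5 = {1, 2, 3, 8}
Tree: B1–B2, B1–B3, B3–B4, B4–B5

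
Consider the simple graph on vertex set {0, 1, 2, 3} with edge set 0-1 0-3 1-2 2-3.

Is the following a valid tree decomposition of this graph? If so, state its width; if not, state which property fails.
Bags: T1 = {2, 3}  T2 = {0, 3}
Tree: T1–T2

No — vertex 1 appears in no bag.

A tree decomposition must satisfy three properties: every vertex lies in some bag; for every edge, both endpoints lie together in some bag; and for every vertex, the bags containing it form a connected subtree. Here vertex 1 appears in no bag, so the decomposition is invalid.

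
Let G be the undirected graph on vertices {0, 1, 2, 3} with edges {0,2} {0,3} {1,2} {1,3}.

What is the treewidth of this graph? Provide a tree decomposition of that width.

The largest bag has 3 vertices, giving width 2; this decomposition certifies tw(G) ≤ 2. The edges 1–2–0–3–1 form a cycle, so G is not a tree and its treewidth is at least 2. Combining the bounds, tw(G) = 2.

Treewidth 2.
One optimal decomposition is:
Bags: B1 = {0, 1, 2}  B2 = {0, 1, 3}
Tree: B1–B2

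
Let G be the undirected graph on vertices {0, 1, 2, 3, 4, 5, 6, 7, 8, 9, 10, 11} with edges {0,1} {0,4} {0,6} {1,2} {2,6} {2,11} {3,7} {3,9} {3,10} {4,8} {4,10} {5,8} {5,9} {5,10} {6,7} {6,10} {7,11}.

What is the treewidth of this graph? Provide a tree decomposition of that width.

Each bag holds 4 vertices, so the decomposition has width 3, which upper-bounds the treewidth. For the lower bound: the 4 vertex sets {1,2,11}, {7}, {6}, {0,3,4,10} are disjoint, each induces a connected subgraph, and every pair is joined by at least one edge of G. Contracting each set to a single vertex therefore yields K_{4} as a minor, and since treewidth is minor-monotone, tw(G) ≥ tw(K_{4}) = 3. Combining the bounds, tw(G) = 3.

Treewidth 3.
Bags: B1 = {1, 2, 7, 11}  B2 = {1, 2, 6, 7}  B3 = {0, 1, 6, 7}  B4 = {0, 3, 6, 7}  B5 = {0, 3, 6, 10}  B6 = {0, 3, 4, 10}  B7 = {3, 4, 9, 10}  B8 = {4, 5, 9, 10}  B9 = {4, 5, 8, 9}
Tree: B1–B2, B2–B3, B3–B4, B4–B5, B5–B6, B6–B7, B7–B8, B8–B9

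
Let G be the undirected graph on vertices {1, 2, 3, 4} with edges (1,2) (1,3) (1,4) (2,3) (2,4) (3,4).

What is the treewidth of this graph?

3

A width-3 tree decomposition is:
Bags: B1 = {1, 2, 3, 4}
Tree: (single bag)
With just one bag of size 4, the width is 4 − 1 = 3, so tw(G) ≤ 3. Conversely, {1, 2, 3, 4} is a clique of size 4, and the vertices of any clique must share a bag in every tree decomposition; so some bag has ≥ 4 vertices and tw(G) ≥ 3. Combining the bounds, tw(G) = 3.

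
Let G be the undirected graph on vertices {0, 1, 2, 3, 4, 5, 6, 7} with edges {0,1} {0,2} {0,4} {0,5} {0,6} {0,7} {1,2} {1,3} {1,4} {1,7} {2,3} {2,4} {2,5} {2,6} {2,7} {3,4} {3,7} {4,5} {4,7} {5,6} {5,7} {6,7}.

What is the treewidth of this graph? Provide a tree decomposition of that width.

Treewidth 4.
One such decomposition:
Bags: B1 = {0, 1, 2, 4, 7}  B2 = {0, 2, 4, 5, 7}  B3 = {1, 2, 3, 4, 7}  B4 = {0, 2, 5, 6, 7}
Tree: B1–B2, B1–B3, B2–B4

The largest bag has 5 vertices, giving width 4; this decomposition certifies tw(G) ≤ 4. For the lower bound, the 5 vertices {0, 1, 2, 4, 7} are pairwise adjacent, and any tree decomposition puts a clique entirely inside one bag — forcing width ≥ 4. The upper and lower bounds meet at 4, so that is the treewidth.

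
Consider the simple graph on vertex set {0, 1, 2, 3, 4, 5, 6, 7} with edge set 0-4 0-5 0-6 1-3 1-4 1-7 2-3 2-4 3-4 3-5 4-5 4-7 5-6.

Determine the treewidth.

A width-2 tree decomposition is:
Bags: B1 = {0, 4, 5}  B2 = {3, 4, 5}  B3 = {2, 3, 4}  B4 = {1, 3, 4}  B5 = {0, 5, 6}  B6 = {1, 4, 7}
Tree: B1–B2, B2–B3, B3–B4, B1–B5, B4–B6
Every bag has size at most 3, so the width is 3 − 1 = 2 and tw(G) ≤ 2. On the other hand G contains the 3-clique {0, 4, 5}. A clique must lie in a single bag of any decomposition, so no decomposition can have width below 2. Combining the bounds, tw(G) = 2.

2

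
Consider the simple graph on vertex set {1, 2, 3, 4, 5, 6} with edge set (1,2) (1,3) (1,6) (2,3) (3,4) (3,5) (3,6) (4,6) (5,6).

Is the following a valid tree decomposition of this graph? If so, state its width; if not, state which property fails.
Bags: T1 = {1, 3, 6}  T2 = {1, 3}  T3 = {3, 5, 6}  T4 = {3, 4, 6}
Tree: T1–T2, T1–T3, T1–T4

A tree decomposition must satisfy three properties: every vertex lies in some bag; for every edge, both endpoints lie together in some bag; and for every vertex, the bags containing it form a connected subtree. Here vertex 2 appears in no bag, so the decomposition is invalid.

No — vertex 2 appears in no bag.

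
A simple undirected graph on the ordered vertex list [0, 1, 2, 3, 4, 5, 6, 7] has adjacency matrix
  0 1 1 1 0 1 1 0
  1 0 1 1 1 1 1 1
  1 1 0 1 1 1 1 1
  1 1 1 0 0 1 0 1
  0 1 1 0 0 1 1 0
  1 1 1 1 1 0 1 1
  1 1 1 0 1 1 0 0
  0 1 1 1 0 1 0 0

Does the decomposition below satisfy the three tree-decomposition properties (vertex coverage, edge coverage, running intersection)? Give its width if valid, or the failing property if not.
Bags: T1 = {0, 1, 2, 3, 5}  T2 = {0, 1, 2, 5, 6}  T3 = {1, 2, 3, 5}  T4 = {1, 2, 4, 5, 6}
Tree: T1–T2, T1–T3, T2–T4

No — vertex 7 appears in no bag.

A tree decomposition must satisfy three properties: every vertex lies in some bag; for every edge, both endpoints lie together in some bag; and for every vertex, the bags containing it form a connected subtree. Here vertex 7 appears in no bag, so the decomposition is invalid.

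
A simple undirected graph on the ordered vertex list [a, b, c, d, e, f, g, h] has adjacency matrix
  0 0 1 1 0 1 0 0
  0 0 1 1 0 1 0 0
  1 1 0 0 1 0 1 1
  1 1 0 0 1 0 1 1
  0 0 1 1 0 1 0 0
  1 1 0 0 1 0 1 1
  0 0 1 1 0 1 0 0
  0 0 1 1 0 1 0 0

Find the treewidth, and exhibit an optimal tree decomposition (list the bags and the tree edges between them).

Treewidth 3.
One optimal decomposition is:
Bags: B1 = {a, c, d, f}  B2 = {c, d, f, h}  B3 = {c, d, f, g}  B4 = {c, d, e, f}  B5 = {b, c, d, f}
Tree: B1–B2, B2–B3, B3–B4, B4–B5

Every bag has size at most 4, so the width is 4 − 1 = 3 and tw(G) ≤ 3. For the lower bound: the 4 vertex sets {a,c}, {d,h}, {f}, {g} are disjoint, each induces a connected subgraph, and every pair is joined by at least one edge of G. Contracting each set to a single vertex therefore yields K_{4} as a minor, and since treewidth is minor-monotone, tw(G) ≥ tw(K_{4}) = 3. Hence tw(G) = 3 exactly.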